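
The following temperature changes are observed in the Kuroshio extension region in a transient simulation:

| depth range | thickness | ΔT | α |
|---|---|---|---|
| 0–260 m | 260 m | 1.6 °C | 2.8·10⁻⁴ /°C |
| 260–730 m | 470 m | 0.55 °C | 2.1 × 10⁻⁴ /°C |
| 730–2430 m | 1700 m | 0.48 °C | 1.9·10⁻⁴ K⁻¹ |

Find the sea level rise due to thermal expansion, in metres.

about 0.326 m

1.6 × 2.8×10⁻⁴ × 260 = 0.11648 m
260–730 m: 2.1×10⁻⁴ × 0.55 × 470 = 0.054285 m
1.9×10⁻⁴ × 1700 × 0.48 = 0.15504 m
Δh = 0.11648 + 0.054285 + 0.15504 = 0.325805 m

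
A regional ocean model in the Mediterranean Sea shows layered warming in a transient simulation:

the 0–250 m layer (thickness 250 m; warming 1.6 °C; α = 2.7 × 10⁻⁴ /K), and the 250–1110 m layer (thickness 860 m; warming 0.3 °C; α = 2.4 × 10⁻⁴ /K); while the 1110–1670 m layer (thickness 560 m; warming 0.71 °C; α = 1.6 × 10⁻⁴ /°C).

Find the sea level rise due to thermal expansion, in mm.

0–250 m: 250 × 1.6 × 2.7×10⁻⁴ = 0.10800 m
860 × 2.4×10⁻⁴ × 0.3 = 0.06192 m
1.6×10⁻⁴ × 0.71 × 560 = 0.063616 m
Δh = 0.10800 + 0.06192 + 0.063616 = 0.233536 m

230 mm of thermosteric rise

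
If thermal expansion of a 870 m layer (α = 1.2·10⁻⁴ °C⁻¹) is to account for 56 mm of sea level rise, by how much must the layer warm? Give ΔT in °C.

ΔT = Δh/(αH) = 0.056 / (1.2×10⁻⁴ × 870) ≈ 0.5364 °C

ΔT ≈ 0.536 °C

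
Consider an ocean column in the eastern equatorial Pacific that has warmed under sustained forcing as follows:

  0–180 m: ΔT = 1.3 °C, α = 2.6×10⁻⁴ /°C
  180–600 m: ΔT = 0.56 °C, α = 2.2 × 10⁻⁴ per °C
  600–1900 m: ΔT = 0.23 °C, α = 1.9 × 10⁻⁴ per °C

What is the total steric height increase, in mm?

169 mm

Layer 1: 2.6×10⁻⁴ × 180 × 1.3 = 0.06084 m
180–600 m: 0.56 × 420 × 2.2×10⁻⁴ = 0.051744 m
600–1900 m: 1300 × 0.23 × 1.9×10⁻⁴ = 0.05681 m
Δh = 0.06084 + 0.051744 + 0.05681 = 0.169394 m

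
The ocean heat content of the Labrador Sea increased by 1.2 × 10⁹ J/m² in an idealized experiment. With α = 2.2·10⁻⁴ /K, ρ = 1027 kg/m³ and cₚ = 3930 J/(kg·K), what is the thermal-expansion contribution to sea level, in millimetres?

Δh = 65 mm

Δh = αQ/(ρcₚ) = 2.2×10⁻⁴ × 1.2×10⁹ / (1027 × 3930) ≈ 0.06541 m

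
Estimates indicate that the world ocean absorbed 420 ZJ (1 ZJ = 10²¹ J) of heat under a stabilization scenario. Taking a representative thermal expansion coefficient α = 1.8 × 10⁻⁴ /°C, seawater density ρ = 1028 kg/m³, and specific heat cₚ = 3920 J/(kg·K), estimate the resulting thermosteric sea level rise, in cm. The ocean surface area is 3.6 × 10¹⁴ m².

about 5.2 cm

Per unit area: Q = 420×10²¹ / (3.6×10¹⁴) ≈ 1.167×10⁹ J/m²
Δh = αQ/(ρcₚ) = 1.8×10⁻⁴ × 1.167×10⁹ / (1028 × 3920) ≈ 0.052127 m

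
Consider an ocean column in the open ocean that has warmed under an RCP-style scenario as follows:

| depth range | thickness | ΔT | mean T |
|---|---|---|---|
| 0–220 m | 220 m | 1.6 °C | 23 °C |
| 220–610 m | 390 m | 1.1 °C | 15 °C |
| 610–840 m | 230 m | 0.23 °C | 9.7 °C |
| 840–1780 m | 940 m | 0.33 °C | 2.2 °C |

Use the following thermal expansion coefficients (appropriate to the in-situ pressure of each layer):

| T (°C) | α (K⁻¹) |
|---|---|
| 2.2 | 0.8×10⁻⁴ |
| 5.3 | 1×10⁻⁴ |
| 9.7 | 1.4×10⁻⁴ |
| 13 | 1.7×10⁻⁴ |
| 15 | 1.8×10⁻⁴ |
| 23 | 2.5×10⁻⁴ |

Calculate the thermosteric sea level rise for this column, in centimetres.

20 cm of thermosteric rise

Layer 1 at 23 °C → α = 2.5×10⁻⁴ K⁻¹
Layer 2 at 15 °C → α = 1.8×10⁻⁴ K⁻¹
Layer 3 at 9.7 °C → α = 1.4×10⁻⁴ K⁻¹
Layer 4 at 2.2 °C → α = 0.8×10⁻⁴ K⁻¹
0–220 m: 220 × 1.6 × 2.5×10⁻⁴ = 0.08800 m
220–610 m: 390 × 1.1 × 1.8×10⁻⁴ = 0.07722 m
0.23 × 1.4×10⁻⁴ × 230 = 0.007406 m
Layer 4: 940 × 0.33 × 0.8×10⁻⁴ = 0.024816 m
Δh = 0.08800 + 0.07722 + 0.007406 + 0.024816 = 0.197442 m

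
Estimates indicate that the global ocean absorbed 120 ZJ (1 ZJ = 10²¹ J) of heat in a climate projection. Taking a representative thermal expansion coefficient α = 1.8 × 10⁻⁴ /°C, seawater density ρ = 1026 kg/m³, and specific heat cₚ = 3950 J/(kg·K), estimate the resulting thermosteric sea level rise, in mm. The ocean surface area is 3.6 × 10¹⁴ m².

Δh ≈ 14.8 mm

Per unit area: Q = 120×10²¹ / (3.6×10¹⁴) ≈ 3.333×10⁸ J/m²
Δh = αQ/(ρcₚ) = 1.8×10⁻⁴ × 3.333×10⁸ / (1026 × 3950) ≈ 0.014803 m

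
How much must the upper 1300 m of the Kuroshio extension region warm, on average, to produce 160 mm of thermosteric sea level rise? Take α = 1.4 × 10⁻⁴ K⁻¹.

ΔT = Δh/(αH) = 0.16 / (1.4×10⁻⁴ × 1300) ≈ 0.8791 °C

ΔT ≈ 0.88 °C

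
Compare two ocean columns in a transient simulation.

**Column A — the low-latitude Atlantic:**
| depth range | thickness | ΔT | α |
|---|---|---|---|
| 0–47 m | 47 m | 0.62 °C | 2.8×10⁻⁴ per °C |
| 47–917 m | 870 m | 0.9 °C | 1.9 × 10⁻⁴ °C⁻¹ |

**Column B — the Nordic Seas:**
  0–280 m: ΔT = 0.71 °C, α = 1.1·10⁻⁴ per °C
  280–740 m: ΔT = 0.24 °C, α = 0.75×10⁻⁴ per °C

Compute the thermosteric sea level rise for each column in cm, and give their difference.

A 0–47 m: 0.62 × 2.8×10⁻⁴ × 47 = 0.0081592 m
A 0.9 × 1.9×10⁻⁴ × 870 = 0.14877 m
A total: 0.1569292 m
B Layer 1: 280 × 0.71 × 1.1×10⁻⁴ = 0.021868 m
B 280–740 m: 460 × 0.24 × 0.75×10⁻⁴ = 0.00828 m
B total: 0.030148 m
Difference: 0.1569292 − 0.030148 = 0.1267812 m

A: 16 cm; B: 3.0 cm; difference 13 cm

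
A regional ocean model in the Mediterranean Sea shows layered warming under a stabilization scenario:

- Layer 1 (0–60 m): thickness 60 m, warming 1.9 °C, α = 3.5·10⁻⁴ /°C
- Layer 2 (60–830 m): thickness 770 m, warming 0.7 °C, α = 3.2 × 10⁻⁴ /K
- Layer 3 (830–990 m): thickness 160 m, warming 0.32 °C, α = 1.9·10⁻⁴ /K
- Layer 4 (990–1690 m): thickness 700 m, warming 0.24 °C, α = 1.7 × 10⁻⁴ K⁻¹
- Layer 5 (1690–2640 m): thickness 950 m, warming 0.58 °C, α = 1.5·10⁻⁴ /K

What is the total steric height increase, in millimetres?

0–60 m: 3.5×10⁻⁴ × 60 × 1.9 = 0.03990 m
0.7 × 770 × 3.2×10⁻⁴ = 0.17248 m
0.32 × 1.9×10⁻⁴ × 160 = 0.009728 m
Layer 4: 1.7×10⁻⁴ × 700 × 0.24 = 0.02856 m
Layer 5: 0.58 × 950 × 1.5×10⁻⁴ = 0.08265 m
Δh = 0.03990 + 0.17248 + 0.009728 + 0.02856 + 0.08265 = 0.333318 m

about 333 mm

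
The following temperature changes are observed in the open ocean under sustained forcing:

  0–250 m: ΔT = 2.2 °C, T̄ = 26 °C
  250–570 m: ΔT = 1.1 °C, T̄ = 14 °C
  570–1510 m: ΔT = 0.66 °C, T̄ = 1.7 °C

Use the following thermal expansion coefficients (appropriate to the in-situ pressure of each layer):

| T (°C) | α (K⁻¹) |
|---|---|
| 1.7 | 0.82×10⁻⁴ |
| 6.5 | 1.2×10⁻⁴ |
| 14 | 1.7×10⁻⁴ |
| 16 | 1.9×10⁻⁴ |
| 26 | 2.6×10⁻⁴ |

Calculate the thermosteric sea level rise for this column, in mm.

Δh = 254 mm

Layer 1 at 26 °C → α = 2.6×10⁻⁴ K⁻¹
Layer 2 at 14 °C → α = 1.7×10⁻⁴ K⁻¹
Layer 3 at 1.7 °C → α = 0.82×10⁻⁴ K⁻¹
2.6×10⁻⁴ × 250 × 2.2 = 0.14300 m
250–570 m: 320 × 1.7×10⁻⁴ × 1.1 = 0.05984 m
Layer 3: 940 × 0.66 × 0.82×10⁻⁴ = 0.0508728 m
Δh = 0.14300 + 0.05984 + 0.0508728 = 0.2537128 m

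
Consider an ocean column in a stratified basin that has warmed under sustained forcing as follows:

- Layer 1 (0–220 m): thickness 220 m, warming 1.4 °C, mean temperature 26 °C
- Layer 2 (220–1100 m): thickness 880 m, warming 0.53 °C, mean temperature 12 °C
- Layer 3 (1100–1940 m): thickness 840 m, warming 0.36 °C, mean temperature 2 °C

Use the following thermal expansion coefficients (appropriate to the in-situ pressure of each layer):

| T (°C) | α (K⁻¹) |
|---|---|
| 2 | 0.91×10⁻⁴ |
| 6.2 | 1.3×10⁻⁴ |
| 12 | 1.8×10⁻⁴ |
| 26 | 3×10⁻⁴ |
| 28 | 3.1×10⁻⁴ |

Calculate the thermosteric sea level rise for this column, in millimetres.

Layer 1 at 26 °C → α = 3×10⁻⁴ K⁻¹
Layer 2 at 12 °C → α = 1.8×10⁻⁴ K⁻¹
Layer 3 at 2 °C → α = 0.91×10⁻⁴ K⁻¹
Layer 1: 3×10⁻⁴ × 220 × 1.4 = 0.09240 m
0.53 × 1.8×10⁻⁴ × 880 = 0.083952 m
840 × 0.36 × 0.91×10⁻⁴ = 0.0275184 m
Δh = 0.09240 + 0.083952 + 0.0275184 = 0.2038704 m

200 mm of thermosteric rise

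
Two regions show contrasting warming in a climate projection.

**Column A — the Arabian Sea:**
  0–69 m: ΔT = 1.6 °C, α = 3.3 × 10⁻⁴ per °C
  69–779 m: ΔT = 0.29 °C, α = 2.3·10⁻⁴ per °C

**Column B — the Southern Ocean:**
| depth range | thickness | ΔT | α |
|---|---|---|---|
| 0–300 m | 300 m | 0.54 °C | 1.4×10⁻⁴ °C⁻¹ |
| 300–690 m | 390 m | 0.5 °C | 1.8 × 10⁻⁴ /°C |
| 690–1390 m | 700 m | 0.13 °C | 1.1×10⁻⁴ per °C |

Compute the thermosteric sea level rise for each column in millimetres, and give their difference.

Δh_A ≈ 84 mm, Δh_B ≈ 68 mm; difference ≈ 16 mm

A 3.3×10⁻⁴ × 1.6 × 69 = 0.036432 m
A 69–779 m: 0.29 × 2.3×10⁻⁴ × 710 = 0.047357 m
A total: 0.083789 m
B 300 × 1.4×10⁻⁴ × 0.54 = 0.02268 m
B Layer 2: 0.5 × 1.8×10⁻⁴ × 390 = 0.03510 m
B 700 × 1.1×10⁻⁴ × 0.13 = 0.01001 m
B total: 0.06779 m
Difference: 0.083789 − 0.06779 = 0.015999 m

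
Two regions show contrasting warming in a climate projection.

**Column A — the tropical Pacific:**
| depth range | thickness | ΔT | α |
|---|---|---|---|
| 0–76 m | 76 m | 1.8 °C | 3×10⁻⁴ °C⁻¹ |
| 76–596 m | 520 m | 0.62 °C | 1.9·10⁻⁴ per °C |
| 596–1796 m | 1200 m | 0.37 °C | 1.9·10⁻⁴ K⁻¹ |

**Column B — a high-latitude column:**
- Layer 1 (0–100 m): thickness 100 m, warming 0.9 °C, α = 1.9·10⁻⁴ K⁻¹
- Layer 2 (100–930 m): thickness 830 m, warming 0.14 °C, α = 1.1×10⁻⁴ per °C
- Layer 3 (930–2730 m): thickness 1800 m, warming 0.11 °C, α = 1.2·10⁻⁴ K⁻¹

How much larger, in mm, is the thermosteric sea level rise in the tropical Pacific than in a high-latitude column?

A 0–76 m: 3×10⁻⁴ × 1.8 × 76 = 0.04104 m
A Layer 2: 520 × 1.9×10⁻⁴ × 0.62 = 0.061256 m
A 1.9×10⁻⁴ × 1200 × 0.37 = 0.08436 m
A total: 0.186656 m
B 100 × 1.9×10⁻⁴ × 0.9 = 0.01710 m
B 100–930 m: 0.14 × 1.1×10⁻⁴ × 830 = 0.012782 m
B Layer 3: 1800 × 0.11 × 1.2×10⁻⁴ = 0.02376 m
B total: 0.053642 m
Difference: 0.186656 − 0.053642 = 0.133014 m

130 mm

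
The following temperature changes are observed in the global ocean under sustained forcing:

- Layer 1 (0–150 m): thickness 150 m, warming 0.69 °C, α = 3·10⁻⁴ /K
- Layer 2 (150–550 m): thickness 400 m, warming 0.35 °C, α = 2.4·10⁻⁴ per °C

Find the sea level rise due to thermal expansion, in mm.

Layer 1: 150 × 3×10⁻⁴ × 0.69 = 0.03105 m
2.4×10⁻⁴ × 400 × 0.35 = 0.03360 m
Δh = 0.03105 + 0.03360 = 0.06465 m

Δh ≈ 64.7 mm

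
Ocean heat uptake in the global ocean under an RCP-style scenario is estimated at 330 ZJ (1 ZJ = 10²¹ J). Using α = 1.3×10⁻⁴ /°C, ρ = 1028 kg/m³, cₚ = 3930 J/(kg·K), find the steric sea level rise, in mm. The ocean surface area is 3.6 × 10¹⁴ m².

Per unit area: Q = 330×10²¹ / (3.6×10¹⁴) ≈ 9.167×10⁸ J/m²
Δh = αQ/(ρcₚ) = 1.3×10⁻⁴ × 9.167×10⁸ / (1028 × 3930) ≈ 0.029497 m

29.5 mm of thermosteric rise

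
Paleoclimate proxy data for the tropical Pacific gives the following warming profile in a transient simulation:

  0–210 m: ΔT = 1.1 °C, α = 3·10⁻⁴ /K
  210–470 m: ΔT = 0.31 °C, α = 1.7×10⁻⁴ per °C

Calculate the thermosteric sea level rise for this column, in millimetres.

Layer 1: 1.1 × 3×10⁻⁴ × 210 = 0.06930 m
Layer 2: 0.31 × 1.7×10⁻⁴ × 260 = 0.013702 m
Δh = 0.06930 + 0.013702 = 0.083002 m

83.0 mm of thermosteric rise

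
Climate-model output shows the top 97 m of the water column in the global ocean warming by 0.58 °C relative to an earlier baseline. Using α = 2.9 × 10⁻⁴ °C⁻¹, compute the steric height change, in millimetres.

Δh = αΔT·H = 2.9×10⁻⁴ × 0.58 × 97 = 0.0163154 m

16.3 mm of thermosteric rise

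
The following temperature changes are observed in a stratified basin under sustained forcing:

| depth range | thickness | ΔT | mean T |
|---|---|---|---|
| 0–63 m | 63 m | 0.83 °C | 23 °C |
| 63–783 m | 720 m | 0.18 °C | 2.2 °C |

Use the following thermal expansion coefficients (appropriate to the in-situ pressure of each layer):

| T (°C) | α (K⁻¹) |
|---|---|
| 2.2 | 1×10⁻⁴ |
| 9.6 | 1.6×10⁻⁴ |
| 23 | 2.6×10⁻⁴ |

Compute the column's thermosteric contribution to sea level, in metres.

Layer 1 at 23 °C → α = 2.6×10⁻⁴ K⁻¹
Layer 2 at 2.2 °C → α = 1×10⁻⁴ K⁻¹
Layer 1: 2.6×10⁻⁴ × 0.83 × 63 = 0.0135954 m
63–783 m: 720 × 0.18 × 1×10⁻⁴ = 0.01296 m
Δh = 0.0135954 + 0.01296 = 0.0265554 m ≈ 0.0266 m

about 0.0266 m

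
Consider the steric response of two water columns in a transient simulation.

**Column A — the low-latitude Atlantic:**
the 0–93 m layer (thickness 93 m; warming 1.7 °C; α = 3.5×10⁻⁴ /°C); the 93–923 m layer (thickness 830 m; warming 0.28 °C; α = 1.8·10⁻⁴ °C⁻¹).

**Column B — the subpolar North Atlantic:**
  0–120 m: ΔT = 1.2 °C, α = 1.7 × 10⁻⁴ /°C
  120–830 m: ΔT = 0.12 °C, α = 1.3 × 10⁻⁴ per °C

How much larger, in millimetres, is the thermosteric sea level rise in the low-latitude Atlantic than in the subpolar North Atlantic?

Δh_A − Δh_B ≈ 61.6 mm

A 0–93 m: 1.7 × 93 × 3.5×10⁻⁴ = 0.055335 m
A 830 × 1.8×10⁻⁴ × 0.28 = 0.041832 m
A total: 0.097167 m
B Layer 1: 1.7×10⁻⁴ × 120 × 1.2 = 0.02448 m
B 1.3×10⁻⁴ × 710 × 0.12 = 0.011076 m
B total: 0.035556 m
Difference: 0.097167 − 0.035556 = 0.061611 m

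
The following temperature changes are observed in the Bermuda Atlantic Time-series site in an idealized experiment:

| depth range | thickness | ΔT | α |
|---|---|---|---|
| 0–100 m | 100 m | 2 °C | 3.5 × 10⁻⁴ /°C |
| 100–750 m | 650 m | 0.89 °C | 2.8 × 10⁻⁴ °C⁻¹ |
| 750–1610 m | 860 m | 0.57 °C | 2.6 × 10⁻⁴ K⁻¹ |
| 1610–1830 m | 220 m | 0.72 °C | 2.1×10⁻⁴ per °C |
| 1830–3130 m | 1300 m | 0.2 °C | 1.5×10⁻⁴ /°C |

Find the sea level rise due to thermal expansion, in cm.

43 cm

Layer 1: 3.5×10⁻⁴ × 2 × 100 = 0.07000 m
Layer 2: 0.89 × 2.8×10⁻⁴ × 650 = 0.16198 m
750–1610 m: 2.6×10⁻⁴ × 860 × 0.57 = 0.127452 m
0.72 × 220 × 2.1×10⁻⁴ = 0.033264 m
1300 × 1.5×10⁻⁴ × 0.2 = 0.03900 m
Δh = 0.07000 + 0.16198 + 0.127452 + 0.033264 + 0.03900 = 0.431696 m ≈ 43 cm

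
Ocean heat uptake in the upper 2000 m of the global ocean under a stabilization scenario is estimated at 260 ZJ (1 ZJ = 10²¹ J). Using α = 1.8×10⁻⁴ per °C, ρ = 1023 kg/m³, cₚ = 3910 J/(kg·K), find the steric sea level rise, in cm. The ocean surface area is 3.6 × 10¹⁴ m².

Δh ≈ 3.25 cm

Per unit area: Q = 260×10²¹ / (3.6×10¹⁴) ≈ 7.222×10⁸ J/m²
Δh = αQ/(ρcₚ) = 1.8×10⁻⁴ × 7.222×10⁸ / (1023 × 3910) ≈ 0.03250 m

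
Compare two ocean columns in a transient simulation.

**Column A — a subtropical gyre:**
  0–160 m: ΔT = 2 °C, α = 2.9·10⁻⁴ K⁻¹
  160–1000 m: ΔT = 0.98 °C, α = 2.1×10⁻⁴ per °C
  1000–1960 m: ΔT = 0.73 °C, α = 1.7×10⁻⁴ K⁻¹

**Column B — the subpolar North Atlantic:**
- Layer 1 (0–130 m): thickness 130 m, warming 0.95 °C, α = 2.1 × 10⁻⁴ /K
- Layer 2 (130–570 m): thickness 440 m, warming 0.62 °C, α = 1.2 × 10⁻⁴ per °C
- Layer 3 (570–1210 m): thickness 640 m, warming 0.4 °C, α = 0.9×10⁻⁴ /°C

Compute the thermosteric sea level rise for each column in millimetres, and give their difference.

Δh_A ≈ 380 mm, Δh_B ≈ 82 mm; difference ≈ 300 mm

A 2.9×10⁻⁴ × 2 × 160 = 0.09280 m
A 2.1×10⁻⁴ × 840 × 0.98 = 0.172872 m
A 0.73 × 1.7×10⁻⁴ × 960 = 0.119136 m
A total: 0.384808 m
B 0–130 m: 130 × 0.95 × 2.1×10⁻⁴ = 0.025935 m
B 130–570 m: 440 × 0.62 × 1.2×10⁻⁴ = 0.032736 m
B 0.9×10⁻⁴ × 640 × 0.4 = 0.02304 m
B total: 0.081711 m
Difference: 0.384808 − 0.081711 = 0.303097 m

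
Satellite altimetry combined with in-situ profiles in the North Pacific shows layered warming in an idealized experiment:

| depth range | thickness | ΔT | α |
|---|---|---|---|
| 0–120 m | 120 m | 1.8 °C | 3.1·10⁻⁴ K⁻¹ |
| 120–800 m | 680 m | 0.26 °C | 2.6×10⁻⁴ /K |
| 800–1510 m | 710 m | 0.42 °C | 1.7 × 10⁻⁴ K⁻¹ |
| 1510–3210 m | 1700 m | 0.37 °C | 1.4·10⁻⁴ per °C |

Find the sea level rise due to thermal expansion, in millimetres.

about 252 mm

0–120 m: 120 × 3.1×10⁻⁴ × 1.8 = 0.06696 m
2.6×10⁻⁴ × 680 × 0.26 = 0.045968 m
800–1510 m: 710 × 0.42 × 1.7×10⁻⁴ = 0.050694 m
1510–3210 m: 1.4×10⁻⁴ × 0.37 × 1700 = 0.08806 m
Δh = 0.06696 + 0.045968 + 0.050694 + 0.08806 = 0.251682 m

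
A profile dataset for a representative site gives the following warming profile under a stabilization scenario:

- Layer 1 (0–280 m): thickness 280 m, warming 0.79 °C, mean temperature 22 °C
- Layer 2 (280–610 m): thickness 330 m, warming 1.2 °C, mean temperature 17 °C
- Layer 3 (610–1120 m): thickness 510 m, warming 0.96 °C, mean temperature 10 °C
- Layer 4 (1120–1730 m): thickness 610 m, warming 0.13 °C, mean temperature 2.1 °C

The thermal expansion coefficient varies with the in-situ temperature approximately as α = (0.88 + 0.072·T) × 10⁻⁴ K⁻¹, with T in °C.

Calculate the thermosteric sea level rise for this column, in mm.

224 mm of thermosteric rise

Layer 1: α = (0.88 + 0.072×22)×10⁻⁴ = 2.464×10⁻⁴ K⁻¹
Layer 2: α = (0.88 + 0.072×17)×10⁻⁴ = 2.104×10⁻⁴ K⁻¹
Layer 3: α = (0.88 + 0.072×10)×10⁻⁴ = 1.6×10⁻⁴ K⁻¹
Layer 4: α = (0.88 + 0.072×2.1)×10⁻⁴ = 1.0312×10⁻⁴ K⁻¹
Layer 1: 280 × 0.79 × 2.464×10⁻⁴ = 0.05450368 m
Layer 2: 1.2 × 330 × 2.104×10⁻⁴ = 0.0833184 m
510 × 0.96 × 1.6×10⁻⁴ = 0.078336 m
1120–1730 m: 0.13 × 610 × 1.0312×10⁻⁴ = 0.008177416 m
Δh = 0.05450368 + 0.0833184 + 0.078336 + 0.008177416 = 0.224335496 m ≈ 224 mm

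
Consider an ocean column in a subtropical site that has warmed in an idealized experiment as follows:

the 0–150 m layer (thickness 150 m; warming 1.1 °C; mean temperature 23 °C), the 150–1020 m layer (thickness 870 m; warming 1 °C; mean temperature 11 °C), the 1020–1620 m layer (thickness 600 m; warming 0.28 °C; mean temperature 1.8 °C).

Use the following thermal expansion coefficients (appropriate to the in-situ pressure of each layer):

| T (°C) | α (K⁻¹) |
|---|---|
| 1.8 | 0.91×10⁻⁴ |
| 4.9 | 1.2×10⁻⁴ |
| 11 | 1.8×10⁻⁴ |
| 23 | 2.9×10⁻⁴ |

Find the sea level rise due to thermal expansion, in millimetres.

220 mm

Layer 1 at 23 °C → α = 2.9×10⁻⁴ K⁻¹
Layer 2 at 11 °C → α = 1.8×10⁻⁴ K⁻¹
Layer 3 at 1.8 °C → α = 0.91×10⁻⁴ K⁻¹
0–150 m: 1.1 × 150 × 2.9×10⁻⁴ = 0.04785 m
150–1020 m: 1.8×10⁻⁴ × 870 × 1 = 0.15660 m
1020–1620 m: 600 × 0.28 × 0.91×10⁻⁴ = 0.015288 m
Δh = 0.04785 + 0.15660 + 0.015288 = 0.219738 m ≈ 220 mm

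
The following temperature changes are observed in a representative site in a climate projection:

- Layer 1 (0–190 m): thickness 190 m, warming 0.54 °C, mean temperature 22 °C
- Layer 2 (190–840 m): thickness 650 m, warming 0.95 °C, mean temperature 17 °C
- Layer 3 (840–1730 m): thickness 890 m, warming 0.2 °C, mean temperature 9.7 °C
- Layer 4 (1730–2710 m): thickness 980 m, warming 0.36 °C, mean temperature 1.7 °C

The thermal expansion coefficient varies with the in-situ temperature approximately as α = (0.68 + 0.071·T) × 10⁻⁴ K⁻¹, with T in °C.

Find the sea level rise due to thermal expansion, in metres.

Layer 1: α = (0.68 + 0.071×22)×10⁻⁴ = 2.242×10⁻⁴ K⁻¹
Layer 2: α = (0.68 + 0.071×17)×10⁻⁴ = 1.887×10⁻⁴ K⁻¹
Layer 3: α = (0.68 + 0.071×9.7)×10⁻⁴ = 1.3687×10⁻⁴ K⁻¹
Layer 4: α = (0.68 + 0.071×1.7)×10⁻⁴ = 0.8007×10⁻⁴ K⁻¹
Layer 1: 190 × 0.54 × 2.242×10⁻⁴ = 0.02300292 m
650 × 1.887×10⁻⁴ × 0.95 = 0.11652225 m
890 × 1.3687×10⁻⁴ × 0.2 = 0.02436286 m
Layer 4: 0.8007×10⁻⁴ × 0.36 × 980 = 0.028248696 m
Δh = 0.02300292 + 0.11652225 + 0.02436286 + 0.028248696 = 0.192136726 m ≈ 0.192 m

about 0.192 m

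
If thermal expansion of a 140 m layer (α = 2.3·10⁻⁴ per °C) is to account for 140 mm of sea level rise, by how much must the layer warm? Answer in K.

ΔT = Δh/(αH) = 0.14 / (2.3×10⁻⁴ × 140) ≈ 4.348 K

ΔT ≈ 4.35 K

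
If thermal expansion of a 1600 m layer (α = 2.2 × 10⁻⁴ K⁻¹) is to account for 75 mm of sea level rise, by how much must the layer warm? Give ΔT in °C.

about 0.213 °C

ΔT = Δh/(αH) = 0.075 / (2.2×10⁻⁴ × 1600) ≈ 0.2131 °C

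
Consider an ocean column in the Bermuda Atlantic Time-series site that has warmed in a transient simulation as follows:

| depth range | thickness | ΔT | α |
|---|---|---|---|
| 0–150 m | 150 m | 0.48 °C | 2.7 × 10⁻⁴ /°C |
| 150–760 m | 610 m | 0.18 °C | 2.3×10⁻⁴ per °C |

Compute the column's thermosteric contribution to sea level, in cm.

Δh = 4.47 cm

Layer 1: 0.48 × 150 × 2.7×10⁻⁴ = 0.01944 m
Layer 2: 610 × 0.18 × 2.3×10⁻⁴ = 0.025254 m
Δh = 0.01944 + 0.025254 = 0.044694 m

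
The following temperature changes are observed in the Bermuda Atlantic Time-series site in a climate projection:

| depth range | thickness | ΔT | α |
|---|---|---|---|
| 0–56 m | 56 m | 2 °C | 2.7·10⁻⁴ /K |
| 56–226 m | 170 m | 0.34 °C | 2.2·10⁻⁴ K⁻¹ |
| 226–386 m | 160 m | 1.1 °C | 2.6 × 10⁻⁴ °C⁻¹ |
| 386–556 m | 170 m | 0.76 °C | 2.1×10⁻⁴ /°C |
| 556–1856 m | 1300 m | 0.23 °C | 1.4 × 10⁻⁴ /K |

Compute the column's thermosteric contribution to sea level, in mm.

158 mm of thermosteric rise

2 × 56 × 2.7×10⁻⁴ = 0.03024 m
Layer 2: 170 × 0.34 × 2.2×10⁻⁴ = 0.012716 m
160 × 1.1 × 2.6×10⁻⁴ = 0.04576 m
386–556 m: 170 × 2.1×10⁻⁴ × 0.76 = 0.027132 m
556–1856 m: 1.4×10⁻⁴ × 1300 × 0.23 = 0.04186 m
Δh = 0.03024 + 0.012716 + 0.04576 + 0.027132 + 0.04186 = 0.157708 m ≈ 158 mm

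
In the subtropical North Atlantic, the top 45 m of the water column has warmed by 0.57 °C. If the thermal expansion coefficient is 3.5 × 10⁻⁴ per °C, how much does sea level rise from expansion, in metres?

0.00898 m

Δh = αΔT·H = 3.5×10⁻⁴ × 0.57 × 45 = 0.0089775 m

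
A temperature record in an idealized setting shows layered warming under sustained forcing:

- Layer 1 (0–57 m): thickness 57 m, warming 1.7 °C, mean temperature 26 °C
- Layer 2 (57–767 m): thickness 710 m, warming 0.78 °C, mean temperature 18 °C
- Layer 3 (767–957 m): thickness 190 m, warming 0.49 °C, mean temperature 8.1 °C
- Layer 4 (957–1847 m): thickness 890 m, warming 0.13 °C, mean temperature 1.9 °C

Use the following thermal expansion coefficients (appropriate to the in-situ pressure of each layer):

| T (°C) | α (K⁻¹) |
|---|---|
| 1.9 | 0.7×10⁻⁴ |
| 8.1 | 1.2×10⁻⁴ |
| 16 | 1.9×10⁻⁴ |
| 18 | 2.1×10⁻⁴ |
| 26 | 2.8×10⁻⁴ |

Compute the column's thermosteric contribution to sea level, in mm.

Layer 1 at 26 °C → α = 2.8×10⁻⁴ K⁻¹
Layer 2 at 18 °C → α = 2.1×10⁻⁴ K⁻¹
Layer 3 at 8.1 °C → α = 1.2×10⁻⁴ K⁻¹
Layer 4 at 1.9 °C → α = 0.7×10⁻⁴ K⁻¹
Layer 1: 57 × 1.7 × 2.8×10⁻⁴ = 0.027132 m
2.1×10⁻⁴ × 0.78 × 710 = 0.116298 m
767–957 m: 0.49 × 190 × 1.2×10⁻⁴ = 0.011172 m
0.13 × 890 × 0.7×10⁻⁴ = 0.008099 m
Δh = 0.027132 + 0.116298 + 0.011172 + 0.008099 = 0.162701 m

Δh ≈ 163 mm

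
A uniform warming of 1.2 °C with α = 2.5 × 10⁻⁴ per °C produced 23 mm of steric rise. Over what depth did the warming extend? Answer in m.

H ≈ 76.7 m

H = Δh/(αΔT) = 0.023 / (2.5×10⁻⁴ × 1.2) ≈ 76.67 m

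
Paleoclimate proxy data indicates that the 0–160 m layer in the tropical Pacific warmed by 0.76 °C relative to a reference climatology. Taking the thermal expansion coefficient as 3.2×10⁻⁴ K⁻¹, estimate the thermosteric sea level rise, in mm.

38.9 mm

Δh = αΔT·H = 3.2×10⁻⁴ × 0.76 × 160 = 0.038912 m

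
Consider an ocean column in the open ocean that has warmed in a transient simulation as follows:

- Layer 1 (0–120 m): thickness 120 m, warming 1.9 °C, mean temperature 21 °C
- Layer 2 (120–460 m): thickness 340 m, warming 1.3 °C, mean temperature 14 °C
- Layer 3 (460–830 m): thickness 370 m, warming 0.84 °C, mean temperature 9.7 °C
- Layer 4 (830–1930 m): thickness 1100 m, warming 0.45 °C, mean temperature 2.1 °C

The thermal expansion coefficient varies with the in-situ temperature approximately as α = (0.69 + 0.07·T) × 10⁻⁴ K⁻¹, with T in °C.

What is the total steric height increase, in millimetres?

Layer 1: α = (0.69 + 0.07×21)×10⁻⁴ = 2.16×10⁻⁴ K⁻¹
Layer 2: α = (0.69 + 0.07×14)×10⁻⁴ = 1.67×10⁻⁴ K⁻¹
Layer 3: α = (0.69 + 0.07×9.7)×10⁻⁴ = 1.369×10⁻⁴ K⁻¹
Layer 4: α = (0.69 + 0.07×2.1)×10⁻⁴ = 0.837×10⁻⁴ K⁻¹
120 × 1.9 × 2.16×10⁻⁴ = 0.049248 m
Layer 2: 1.67×10⁻⁴ × 340 × 1.3 = 0.073814 m
460–830 m: 370 × 1.369×10⁻⁴ × 0.84 = 0.04254852 m
Layer 4: 1100 × 0.837×10⁻⁴ × 0.45 = 0.0414315 m
Δh = 0.049248 + 0.073814 + 0.04254852 + 0.0414315 = 0.20704202 m

Δh ≈ 207 mm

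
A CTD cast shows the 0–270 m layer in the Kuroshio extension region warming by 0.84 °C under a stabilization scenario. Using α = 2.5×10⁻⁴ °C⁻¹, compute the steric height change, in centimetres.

Δh ≈ 5.67 cm

Δh = αΔT·H = 2.5×10⁻⁴ × 0.84 × 270 = 0.05670 m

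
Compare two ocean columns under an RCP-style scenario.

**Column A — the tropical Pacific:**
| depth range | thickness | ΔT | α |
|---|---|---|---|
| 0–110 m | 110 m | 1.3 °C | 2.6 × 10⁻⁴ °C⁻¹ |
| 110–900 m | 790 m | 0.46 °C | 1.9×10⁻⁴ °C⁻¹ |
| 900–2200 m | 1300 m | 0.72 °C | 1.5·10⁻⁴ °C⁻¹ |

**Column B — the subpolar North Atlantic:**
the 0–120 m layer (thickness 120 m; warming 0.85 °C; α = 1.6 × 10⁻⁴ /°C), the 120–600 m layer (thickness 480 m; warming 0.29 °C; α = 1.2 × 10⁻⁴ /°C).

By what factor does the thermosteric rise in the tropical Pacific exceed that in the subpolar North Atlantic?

A 2.6×10⁻⁴ × 110 × 1.3 = 0.03718 m
A 0.46 × 790 × 1.9×10⁻⁴ = 0.069046 m
A 0.72 × 1300 × 1.5×10⁻⁴ = 0.14040 m
A total: 0.246626 m
B 1.6×10⁻⁴ × 120 × 0.85 = 0.01632 m
B 480 × 1.2×10⁻⁴ × 0.29 = 0.016704 m
B total: 0.033024 m
Ratio: 0.246626 / 0.033024 ≈ 7.468

a factor of 7.5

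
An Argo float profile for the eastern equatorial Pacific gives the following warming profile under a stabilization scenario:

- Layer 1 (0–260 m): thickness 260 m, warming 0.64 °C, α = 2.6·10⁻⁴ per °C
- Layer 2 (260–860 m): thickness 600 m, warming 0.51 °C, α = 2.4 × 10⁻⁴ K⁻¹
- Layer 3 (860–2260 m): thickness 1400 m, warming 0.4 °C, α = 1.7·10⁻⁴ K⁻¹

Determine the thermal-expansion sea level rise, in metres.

about 0.212 m

2.6×10⁻⁴ × 0.64 × 260 = 0.043264 m
Layer 2: 0.51 × 2.4×10⁻⁴ × 600 = 0.07344 m
860–2260 m: 0.4 × 1.7×10⁻⁴ × 1400 = 0.09520 m
Δh = 0.043264 + 0.07344 + 0.09520 = 0.211904 m ≈ 0.212 m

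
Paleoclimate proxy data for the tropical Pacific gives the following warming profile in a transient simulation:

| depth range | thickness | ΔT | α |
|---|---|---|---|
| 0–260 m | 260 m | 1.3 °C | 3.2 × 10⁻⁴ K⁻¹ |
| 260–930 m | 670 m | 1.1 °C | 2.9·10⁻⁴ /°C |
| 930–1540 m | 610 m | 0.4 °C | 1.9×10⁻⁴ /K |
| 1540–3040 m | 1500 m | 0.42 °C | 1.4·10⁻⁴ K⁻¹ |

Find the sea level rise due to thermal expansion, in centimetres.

45.6 cm

0–260 m: 1.3 × 3.2×10⁻⁴ × 260 = 0.10816 m
1.1 × 670 × 2.9×10⁻⁴ = 0.21373 m
930–1540 m: 610 × 0.4 × 1.9×10⁻⁴ = 0.04636 m
1540–3040 m: 0.42 × 1500 × 1.4×10⁻⁴ = 0.08820 m
Δh = 0.10816 + 0.21373 + 0.04636 + 0.08820 = 0.45645 m ≈ 45.6 cm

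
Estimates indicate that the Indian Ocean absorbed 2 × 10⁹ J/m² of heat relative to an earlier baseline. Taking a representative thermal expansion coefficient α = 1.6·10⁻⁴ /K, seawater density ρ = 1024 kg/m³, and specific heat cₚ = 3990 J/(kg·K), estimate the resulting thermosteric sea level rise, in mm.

78.3 mm of thermosteric rise

Δh = αQ/(ρcₚ) = 1.6×10⁻⁴ × 2×10⁹ / (1024 × 3990) ≈ 0.078321 m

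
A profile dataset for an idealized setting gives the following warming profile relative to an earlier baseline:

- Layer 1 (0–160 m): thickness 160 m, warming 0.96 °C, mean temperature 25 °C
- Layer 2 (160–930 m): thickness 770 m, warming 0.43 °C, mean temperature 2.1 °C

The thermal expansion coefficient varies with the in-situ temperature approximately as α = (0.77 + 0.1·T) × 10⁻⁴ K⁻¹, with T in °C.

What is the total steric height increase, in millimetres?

83 mm of thermosteric rise

Layer 1: α = (0.77 + 0.1×25)×10⁻⁴ = 3.27×10⁻⁴ K⁻¹
Layer 2: α = (0.77 + 0.1×2.1)×10⁻⁴ = 0.98×10⁻⁴ K⁻¹
Layer 1: 160 × 3.27×10⁻⁴ × 0.96 = 0.0502272 m
Layer 2: 0.98×10⁻⁴ × 770 × 0.43 = 0.0324478 m
Δh = 0.0502272 + 0.0324478 = 0.082675 m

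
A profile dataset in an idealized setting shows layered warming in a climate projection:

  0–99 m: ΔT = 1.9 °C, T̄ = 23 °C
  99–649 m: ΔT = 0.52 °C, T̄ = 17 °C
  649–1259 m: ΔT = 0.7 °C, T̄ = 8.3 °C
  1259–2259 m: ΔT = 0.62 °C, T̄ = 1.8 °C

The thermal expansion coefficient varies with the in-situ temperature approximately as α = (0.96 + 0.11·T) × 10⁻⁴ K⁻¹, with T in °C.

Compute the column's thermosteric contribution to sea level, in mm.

Δh = 300 mm

Layer 1: α = (0.96 + 0.11×23)×10⁻⁴ = 3.49×10⁻⁴ K⁻¹
Layer 2: α = (0.96 + 0.11×17)×10⁻⁴ = 2.83×10⁻⁴ K⁻¹
Layer 3: α = (0.96 + 0.11×8.3)×10⁻⁴ = 1.873×10⁻⁴ K⁻¹
Layer 4: α = (0.96 + 0.11×1.8)×10⁻⁴ = 1.158×10⁻⁴ K⁻¹
99 × 3.49×10⁻⁴ × 1.9 = 0.0656469 m
Layer 2: 550 × 0.52 × 2.83×10⁻⁴ = 0.080938 m
610 × 1.873×10⁻⁴ × 0.7 = 0.0799771 m
1000 × 1.158×10⁻⁴ × 0.62 = 0.071796 m
Δh = 0.0656469 + 0.080938 + 0.0799771 + 0.071796 = 0.298358 m ≈ 300 mm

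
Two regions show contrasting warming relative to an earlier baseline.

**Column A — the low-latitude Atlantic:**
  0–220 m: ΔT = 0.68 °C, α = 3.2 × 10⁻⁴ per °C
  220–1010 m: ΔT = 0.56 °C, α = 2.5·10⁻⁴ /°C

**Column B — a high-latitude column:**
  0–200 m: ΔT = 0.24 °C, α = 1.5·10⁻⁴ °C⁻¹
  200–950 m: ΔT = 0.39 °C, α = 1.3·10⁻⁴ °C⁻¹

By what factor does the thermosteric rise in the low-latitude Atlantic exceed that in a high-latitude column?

A Layer 1: 3.2×10⁻⁴ × 220 × 0.68 = 0.047872 m
A 790 × 2.5×10⁻⁴ × 0.56 = 0.11060 m
A total: 0.158472 m
B Layer 1: 1.5×10⁻⁴ × 0.24 × 200 = 0.00720 m
B 200–950 m: 750 × 1.3×10⁻⁴ × 0.39 = 0.038025 m
B total: 0.045225 m
Ratio: 0.158472 / 0.045225 ≈ 3.504

a factor of 3.50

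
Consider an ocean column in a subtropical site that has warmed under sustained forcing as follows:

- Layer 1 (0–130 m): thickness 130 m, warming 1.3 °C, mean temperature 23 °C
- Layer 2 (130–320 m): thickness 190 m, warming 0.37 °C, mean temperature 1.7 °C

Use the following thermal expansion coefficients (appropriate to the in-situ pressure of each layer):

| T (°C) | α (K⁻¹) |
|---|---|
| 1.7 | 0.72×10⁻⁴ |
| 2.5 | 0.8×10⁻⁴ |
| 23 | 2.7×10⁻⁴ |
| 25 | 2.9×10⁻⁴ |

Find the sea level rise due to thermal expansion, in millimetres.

Layer 1 at 23 °C → α = 2.7×10⁻⁴ K⁻¹
Layer 2 at 1.7 °C → α = 0.72×10⁻⁴ K⁻¹
2.7×10⁻⁴ × 1.3 × 130 = 0.04563 m
130–320 m: 0.37 × 190 × 0.72×10⁻⁴ = 0.0050616 m
Δh = 0.04563 + 0.0050616 = 0.0506916 m

51 mm of thermosteric rise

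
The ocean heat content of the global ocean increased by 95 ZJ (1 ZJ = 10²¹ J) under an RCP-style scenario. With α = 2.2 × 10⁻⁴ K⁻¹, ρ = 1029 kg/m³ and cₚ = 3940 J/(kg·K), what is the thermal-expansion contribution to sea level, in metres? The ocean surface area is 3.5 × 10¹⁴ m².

Per unit area: Q = 95×10²¹ / (3.5×10¹⁴) ≈ 2.714×10⁸ J/m²
Δh = αQ/(ρcₚ) = 2.2×10⁻⁴ × 2.714×10⁸ / (1029 × 3940) ≈ 0.014727 m

Δh ≈ 0.0147 m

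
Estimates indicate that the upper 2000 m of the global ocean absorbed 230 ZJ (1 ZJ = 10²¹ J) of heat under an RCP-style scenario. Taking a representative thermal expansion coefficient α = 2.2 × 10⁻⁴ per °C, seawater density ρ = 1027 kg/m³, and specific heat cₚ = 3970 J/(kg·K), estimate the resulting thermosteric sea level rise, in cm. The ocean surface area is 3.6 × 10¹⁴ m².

3.45 cm

Per unit area: Q = 230×10²¹ / (3.6×10¹⁴) ≈ 6.389×10⁸ J/m²
Δh = αQ/(ρcₚ) = 2.2×10⁻⁴ × 6.389×10⁸ / (1027 × 3970) ≈ 0.034474 m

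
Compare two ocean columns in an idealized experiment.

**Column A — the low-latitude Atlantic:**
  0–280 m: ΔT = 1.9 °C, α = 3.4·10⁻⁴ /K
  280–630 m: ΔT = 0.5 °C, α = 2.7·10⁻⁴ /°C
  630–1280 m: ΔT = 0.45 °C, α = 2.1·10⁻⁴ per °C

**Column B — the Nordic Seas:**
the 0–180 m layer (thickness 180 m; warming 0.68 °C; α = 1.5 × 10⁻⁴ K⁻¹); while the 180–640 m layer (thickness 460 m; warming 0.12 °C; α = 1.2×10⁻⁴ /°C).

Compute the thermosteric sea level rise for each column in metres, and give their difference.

A 1.9 × 3.4×10⁻⁴ × 280 = 0.18088 m
A Layer 2: 2.7×10⁻⁴ × 0.5 × 350 = 0.04725 m
A 650 × 0.45 × 2.1×10⁻⁴ = 0.061425 m
A total: 0.289555 m
B 0–180 m: 0.68 × 1.5×10⁻⁴ × 180 = 0.01836 m
B Layer 2: 1.2×10⁻⁴ × 0.12 × 460 = 0.006624 m
B total: 0.024984 m
Difference: 0.289555 − 0.024984 = 0.264571 m

A: 0.29 m; B: 0.025 m; difference 0.26 m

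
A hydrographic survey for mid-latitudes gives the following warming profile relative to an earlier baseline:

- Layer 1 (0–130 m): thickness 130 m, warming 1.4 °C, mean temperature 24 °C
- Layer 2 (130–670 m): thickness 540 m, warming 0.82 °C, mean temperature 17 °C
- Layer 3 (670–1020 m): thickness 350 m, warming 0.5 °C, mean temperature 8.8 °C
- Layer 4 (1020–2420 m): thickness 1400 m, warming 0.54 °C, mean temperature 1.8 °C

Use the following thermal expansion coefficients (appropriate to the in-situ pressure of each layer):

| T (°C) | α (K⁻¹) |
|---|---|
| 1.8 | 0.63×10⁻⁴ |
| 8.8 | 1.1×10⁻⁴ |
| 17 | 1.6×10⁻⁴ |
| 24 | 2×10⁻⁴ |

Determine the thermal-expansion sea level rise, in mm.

174 mm

Layer 1 at 24 °C → α = 2×10⁻⁴ K⁻¹
Layer 2 at 17 °C → α = 1.6×10⁻⁴ K⁻¹
Layer 3 at 8.8 °C → α = 1.1×10⁻⁴ K⁻¹
Layer 4 at 1.8 °C → α = 0.63×10⁻⁴ K⁻¹
0–130 m: 1.4 × 130 × 2×10⁻⁴ = 0.03640 m
130–670 m: 540 × 1.6×10⁻⁴ × 0.82 = 0.070848 m
670–1020 m: 1.1×10⁻⁴ × 0.5 × 350 = 0.01925 m
0.63×10⁻⁴ × 1400 × 0.54 = 0.047628 m
Δh = 0.03640 + 0.070848 + 0.01925 + 0.047628 = 0.174126 m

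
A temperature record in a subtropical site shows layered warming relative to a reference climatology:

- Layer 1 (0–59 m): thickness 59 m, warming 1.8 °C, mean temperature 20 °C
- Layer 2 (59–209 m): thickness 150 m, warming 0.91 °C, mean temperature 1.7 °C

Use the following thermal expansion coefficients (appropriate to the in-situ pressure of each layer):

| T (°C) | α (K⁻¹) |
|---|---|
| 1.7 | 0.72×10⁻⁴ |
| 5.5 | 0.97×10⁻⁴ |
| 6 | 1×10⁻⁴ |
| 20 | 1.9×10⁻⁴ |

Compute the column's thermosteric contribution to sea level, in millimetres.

Δh = 30.0 mm

Layer 1 at 20 °C → α = 1.9×10⁻⁴ K⁻¹
Layer 2 at 1.7 °C → α = 0.72×10⁻⁴ K⁻¹
0–59 m: 1.8 × 1.9×10⁻⁴ × 59 = 0.020178 m
Layer 2: 0.72×10⁻⁴ × 0.91 × 150 = 0.009828 m
Δh = 0.020178 + 0.009828 = 0.030006 m ≈ 30.0 mm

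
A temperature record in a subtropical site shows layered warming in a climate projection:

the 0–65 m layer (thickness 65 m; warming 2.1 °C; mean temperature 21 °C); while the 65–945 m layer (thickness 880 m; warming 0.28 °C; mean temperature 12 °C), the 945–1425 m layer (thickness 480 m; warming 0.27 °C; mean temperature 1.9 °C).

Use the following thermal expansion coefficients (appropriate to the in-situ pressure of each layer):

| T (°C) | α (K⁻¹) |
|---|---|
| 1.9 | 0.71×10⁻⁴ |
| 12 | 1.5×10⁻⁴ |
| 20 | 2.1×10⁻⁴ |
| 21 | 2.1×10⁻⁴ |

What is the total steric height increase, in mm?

74.8 mm

Layer 1 at 21 °C → α = 2.1×10⁻⁴ K⁻¹
Layer 2 at 12 °C → α = 1.5×10⁻⁴ K⁻¹
Layer 3 at 1.9 °C → α = 0.71×10⁻⁴ K⁻¹
2.1 × 2.1×10⁻⁴ × 65 = 0.028665 m
65–945 m: 1.5×10⁻⁴ × 880 × 0.28 = 0.03696 m
Layer 3: 480 × 0.71×10⁻⁴ × 0.27 = 0.0092016 m
Δh = 0.028665 + 0.03696 + 0.0092016 = 0.0748266 m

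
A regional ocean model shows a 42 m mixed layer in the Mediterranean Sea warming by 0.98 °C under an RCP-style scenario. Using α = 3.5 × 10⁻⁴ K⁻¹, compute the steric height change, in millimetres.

Δh = αΔT·H = 3.5×10⁻⁴ × 0.98 × 42 = 0.014406 m

Δh = 14 mm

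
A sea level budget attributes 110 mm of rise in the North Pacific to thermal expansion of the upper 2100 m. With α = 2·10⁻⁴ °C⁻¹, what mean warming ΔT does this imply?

about 0.262 K

ΔT = Δh/(αH) = 0.11 / (2×10⁻⁴ × 2100) ≈ 0.2619 K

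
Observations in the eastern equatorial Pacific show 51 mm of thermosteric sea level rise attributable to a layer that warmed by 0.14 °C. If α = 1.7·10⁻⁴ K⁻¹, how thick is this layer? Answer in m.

H = Δh/(αΔT) = 0.051 / (1.7×10⁻⁴ × 0.14) ≈ 2143 m

H ≈ 2100 m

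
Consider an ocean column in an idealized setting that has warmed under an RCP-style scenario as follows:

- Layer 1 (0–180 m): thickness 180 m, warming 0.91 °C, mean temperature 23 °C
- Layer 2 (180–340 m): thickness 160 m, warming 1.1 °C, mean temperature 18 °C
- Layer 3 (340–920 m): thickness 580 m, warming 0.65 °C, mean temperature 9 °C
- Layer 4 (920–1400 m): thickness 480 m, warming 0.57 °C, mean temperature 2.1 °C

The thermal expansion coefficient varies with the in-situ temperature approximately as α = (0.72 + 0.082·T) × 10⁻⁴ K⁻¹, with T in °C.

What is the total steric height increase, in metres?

Layer 1: α = (0.72 + 0.082×23)×10⁻⁴ = 2.606×10⁻⁴ K⁻¹
Layer 2: α = (0.72 + 0.082×18)×10⁻⁴ = 2.196×10⁻⁴ K⁻¹
Layer 3: α = (0.72 + 0.082×9)×10⁻⁴ = 1.458×10⁻⁴ K⁻¹
Layer 4: α = (0.72 + 0.082×2.1)×10⁻⁴ = 0.8922×10⁻⁴ K⁻¹
0–180 m: 2.606×10⁻⁴ × 0.91 × 180 = 0.04268628 m
180–340 m: 160 × 1.1 × 2.196×10⁻⁴ = 0.0386496 m
Layer 3: 580 × 0.65 × 1.458×10⁻⁴ = 0.0549666 m
Layer 4: 0.8922×10⁻⁴ × 0.57 × 480 = 0.024410592 m
Δh = 0.04268628 + 0.0386496 + 0.0549666 + 0.024410592 = 0.160713072 m

Δh = 0.161 m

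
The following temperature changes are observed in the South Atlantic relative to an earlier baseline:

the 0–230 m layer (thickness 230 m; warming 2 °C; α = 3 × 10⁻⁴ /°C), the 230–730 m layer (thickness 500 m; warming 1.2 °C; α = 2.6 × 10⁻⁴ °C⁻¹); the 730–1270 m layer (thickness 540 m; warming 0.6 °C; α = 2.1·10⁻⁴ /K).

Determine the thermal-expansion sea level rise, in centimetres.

36.2 cm of thermosteric rise

Layer 1: 2 × 230 × 3×10⁻⁴ = 0.13800 m
Layer 2: 1.2 × 500 × 2.6×10⁻⁴ = 0.15600 m
730–1270 m: 0.6 × 2.1×10⁻⁴ × 540 = 0.06804 m
Δh = 0.13800 + 0.15600 + 0.06804 = 0.36204 m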